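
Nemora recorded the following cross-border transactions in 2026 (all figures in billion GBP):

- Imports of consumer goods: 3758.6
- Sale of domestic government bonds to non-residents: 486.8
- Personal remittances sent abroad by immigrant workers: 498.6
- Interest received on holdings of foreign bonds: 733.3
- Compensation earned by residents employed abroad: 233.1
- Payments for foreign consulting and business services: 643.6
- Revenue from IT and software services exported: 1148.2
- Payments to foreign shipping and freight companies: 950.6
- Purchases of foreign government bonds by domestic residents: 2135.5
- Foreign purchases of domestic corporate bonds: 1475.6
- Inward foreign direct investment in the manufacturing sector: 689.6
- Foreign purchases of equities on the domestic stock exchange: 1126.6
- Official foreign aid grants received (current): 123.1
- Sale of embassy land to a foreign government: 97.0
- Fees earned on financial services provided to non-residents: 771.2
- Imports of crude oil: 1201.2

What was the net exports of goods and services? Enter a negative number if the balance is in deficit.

-4634.6

Goods: -3758.6 - 1201.2 = -4959.8
Services: -950.6 - 643.6 + 1148.2 + 771.2 = 325.2
Trade balance = -4959.8 + 325.2 = -4634.6
(Excluded from the trade balance — financial account: sale of domestic government bonds to non-residents 486.8, purchases of foreign government bonds by domestic residents 2135.5, foreign purchases of domestic corporate bonds 1475.6, inward foreign direct investment in the manufacturing sector 689.6, foreign purchases of equities on the domestic stock exchange 1126.6; secondary income: personal remittances sent abroad by immigrant workers 498.6, official foreign aid grants received (current) 123.1; primary income: interest received on holdings of foreign bonds 733.3, compensation earned by residents employed abroad 233.1; capital account: sale of embassy land to a foreign government 97.0.)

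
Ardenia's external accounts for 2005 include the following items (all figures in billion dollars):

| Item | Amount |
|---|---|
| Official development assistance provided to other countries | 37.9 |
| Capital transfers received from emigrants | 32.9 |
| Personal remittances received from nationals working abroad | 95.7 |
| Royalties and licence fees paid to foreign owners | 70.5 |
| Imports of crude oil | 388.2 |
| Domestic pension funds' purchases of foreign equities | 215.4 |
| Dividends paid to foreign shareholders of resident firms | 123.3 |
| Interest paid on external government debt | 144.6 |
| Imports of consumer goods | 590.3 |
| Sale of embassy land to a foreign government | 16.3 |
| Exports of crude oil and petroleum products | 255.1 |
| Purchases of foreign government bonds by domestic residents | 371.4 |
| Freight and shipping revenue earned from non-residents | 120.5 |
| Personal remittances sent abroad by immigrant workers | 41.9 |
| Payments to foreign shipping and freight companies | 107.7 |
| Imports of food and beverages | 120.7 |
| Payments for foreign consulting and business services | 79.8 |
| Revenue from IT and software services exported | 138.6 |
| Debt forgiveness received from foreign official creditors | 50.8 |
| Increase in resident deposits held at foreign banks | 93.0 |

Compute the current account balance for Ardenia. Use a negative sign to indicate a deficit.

-1095.0

Goods: -590.3 - 120.7 - 388.2 + 255.1 = -844.1
Services: -79.8 + 120.5 + 138.6 - 70.5 - 107.7 = 1.1
Primary income: -144.6 - 123.3 = -267.9
Secondary income: -41.9 - 37.9 + 95.7 = 15.9
Current account = (-844.1) + 1.1 + (-267.9) + 15.9 = -1095.0
(Excluded from the current account — capital account: capital transfers received from emigrants 32.9, sale of embassy land to a foreign government 16.3, debt forgiveness received from foreign official creditors 50.8; financial account: domestic pension funds' purchases of foreign equities 215.4, purchases of foreign government bonds by domestic residents 371.4, increase in resident deposits held at foreign banks 93.0.)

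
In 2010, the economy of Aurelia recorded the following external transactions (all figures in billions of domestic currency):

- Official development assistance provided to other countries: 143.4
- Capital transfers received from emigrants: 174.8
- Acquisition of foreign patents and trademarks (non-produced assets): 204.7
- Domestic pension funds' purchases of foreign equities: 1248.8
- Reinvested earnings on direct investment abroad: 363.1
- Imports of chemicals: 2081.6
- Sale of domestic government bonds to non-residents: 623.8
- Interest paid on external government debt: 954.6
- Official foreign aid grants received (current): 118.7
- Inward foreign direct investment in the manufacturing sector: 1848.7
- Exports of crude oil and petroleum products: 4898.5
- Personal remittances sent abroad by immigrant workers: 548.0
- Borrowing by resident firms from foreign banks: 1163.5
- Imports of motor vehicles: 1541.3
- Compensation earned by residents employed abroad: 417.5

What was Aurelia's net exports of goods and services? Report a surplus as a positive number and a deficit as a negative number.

Goods: -1541.3 - 2081.6 + 4898.5 = 1275.6
Trade balance = 1275.6 + 0.0 = 1275.6
(Excluded from the trade balance — secondary income: official development assistance provided to other countries 143.4, official foreign aid grants received (current) 118.7, personal remittances sent abroad by immigrant workers 548.0; capital account: capital transfers received from emigrants 174.8, acquisition of foreign patents and trademarks (non-produced assets) 204.7; financial account: domestic pension funds' purchases of foreign equities 1248.8, sale of domestic government bonds to non-residents 623.8, inward foreign direct investment in the manufacturing sector 1848.7, borrowing by resident firms from foreign banks 1163.5; primary income: reinvested earnings on direct investment abroad 363.1, interest paid on external government debt 954.6, compensation earned by residents employed abroad 417.5.)

1275.6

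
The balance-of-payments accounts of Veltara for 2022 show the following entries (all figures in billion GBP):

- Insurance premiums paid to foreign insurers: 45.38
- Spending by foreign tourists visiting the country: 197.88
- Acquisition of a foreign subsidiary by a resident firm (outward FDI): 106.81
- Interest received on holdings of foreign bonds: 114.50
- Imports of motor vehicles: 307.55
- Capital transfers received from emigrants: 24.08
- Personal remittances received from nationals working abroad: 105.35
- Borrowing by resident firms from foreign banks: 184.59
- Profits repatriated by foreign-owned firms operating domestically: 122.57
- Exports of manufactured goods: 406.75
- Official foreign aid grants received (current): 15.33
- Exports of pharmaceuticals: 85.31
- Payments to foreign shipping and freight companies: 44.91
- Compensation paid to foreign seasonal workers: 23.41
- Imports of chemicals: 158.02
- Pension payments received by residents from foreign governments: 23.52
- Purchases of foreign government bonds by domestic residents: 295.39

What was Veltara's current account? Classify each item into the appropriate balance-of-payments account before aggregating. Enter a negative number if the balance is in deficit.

Goods: 406.75 + 85.31 - 307.55 - 158.02 = 26.49
Services: -45.38 + 197.88 - 44.91 = 107.59
Primary income: 114.50 - 122.57 - 23.41 = -31.48
Secondary income: 23.52 + 105.35 + 15.33 = 144.20
Current account = 26.49 + 107.59 + (-31.48) + 144.20 = 246.80
(Excluded from the current account — financial account: acquisition of a foreign subsidiary by a resident firm (outward FDI) 106.81, borrowing by resident firms from foreign banks 184.59, purchases of foreign government bonds by domestic residents 295.39; capital account: capital transfers received from emigrants 24.08.)

246.80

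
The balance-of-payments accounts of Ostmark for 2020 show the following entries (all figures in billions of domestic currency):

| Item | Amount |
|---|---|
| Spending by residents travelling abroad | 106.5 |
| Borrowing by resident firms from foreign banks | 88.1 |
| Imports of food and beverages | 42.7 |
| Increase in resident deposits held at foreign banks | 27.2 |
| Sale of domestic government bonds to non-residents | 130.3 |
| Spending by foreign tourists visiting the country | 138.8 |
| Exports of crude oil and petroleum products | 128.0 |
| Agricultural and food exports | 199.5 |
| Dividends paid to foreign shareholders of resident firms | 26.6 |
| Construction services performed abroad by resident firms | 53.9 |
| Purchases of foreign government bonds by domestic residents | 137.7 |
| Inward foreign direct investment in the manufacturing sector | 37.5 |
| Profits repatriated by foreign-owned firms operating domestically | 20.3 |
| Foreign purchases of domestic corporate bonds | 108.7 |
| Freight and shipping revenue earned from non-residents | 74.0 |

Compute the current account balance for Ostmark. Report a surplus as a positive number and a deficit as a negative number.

398.1

Goods: 199.5 + 128.0 - 42.7 = 284.8
Services: 138.8 + 74.0 + 53.9 - 106.5 = 160.2
Primary income: -26.6 - 20.3 = -46.9
Current account = 284.8 + 160.2 + (-46.9) = 398.1
(Excluded from the current account — financial account: borrowing by resident firms from foreign banks 88.1, increase in resident deposits held at foreign banks 27.2, sale of domestic government bonds to non-residents 130.3, purchases of foreign government bonds by domestic residents 137.7, inward foreign direct investment in the manufacturing sector 37.5, foreign purchases of domestic corporate bonds 108.7.)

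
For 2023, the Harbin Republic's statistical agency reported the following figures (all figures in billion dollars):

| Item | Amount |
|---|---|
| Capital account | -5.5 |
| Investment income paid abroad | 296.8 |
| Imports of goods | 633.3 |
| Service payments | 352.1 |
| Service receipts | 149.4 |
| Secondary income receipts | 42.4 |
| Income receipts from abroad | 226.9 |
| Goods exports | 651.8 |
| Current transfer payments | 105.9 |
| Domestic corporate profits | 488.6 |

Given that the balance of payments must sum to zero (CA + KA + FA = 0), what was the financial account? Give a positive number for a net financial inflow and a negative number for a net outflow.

Goods balance = 651.8 - 633.3 = 18.5
Services balance = 149.4 - 352.1 = -202.7
Trade balance (goods + services) = 18.5 + (-202.7) = -184.2
Net primary income = 226.9 - 296.8 = -69.9
Net secondary income = 42.4 - 105.9 = -63.5
Current account = -184.2 + (-69.9) + (-63.5) = -317.6
Financial account = -(-317.6 + (-5.5)) = 323.1

323.1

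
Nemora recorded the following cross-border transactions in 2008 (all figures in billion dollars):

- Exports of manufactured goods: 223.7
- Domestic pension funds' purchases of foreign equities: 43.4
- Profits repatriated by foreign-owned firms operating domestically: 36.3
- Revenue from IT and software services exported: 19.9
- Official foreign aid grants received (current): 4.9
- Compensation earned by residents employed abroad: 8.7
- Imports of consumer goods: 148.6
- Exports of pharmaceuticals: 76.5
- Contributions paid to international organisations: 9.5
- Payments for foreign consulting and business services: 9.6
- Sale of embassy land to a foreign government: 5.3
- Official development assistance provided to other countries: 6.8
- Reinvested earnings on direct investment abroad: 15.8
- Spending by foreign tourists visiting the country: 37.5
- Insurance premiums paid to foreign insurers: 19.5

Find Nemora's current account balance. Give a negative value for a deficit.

156.7

Goods: -148.6 + 223.7 + 76.5 = 151.6
Services: -19.5 - 9.6 + 37.5 + 19.9 = 28.3
Primary income: 8.7 - 36.3 + 15.8 = -11.8
Secondary income: -6.8 - 9.5 + 4.9 = -11.4
Current account = 151.6 + 28.3 + (-11.8) + (-11.4) = 156.7
(Excluded from the current account — financial account: domestic pension funds' purchases of foreign equities 43.4; capital account: sale of embassy land to a foreign government 5.3.)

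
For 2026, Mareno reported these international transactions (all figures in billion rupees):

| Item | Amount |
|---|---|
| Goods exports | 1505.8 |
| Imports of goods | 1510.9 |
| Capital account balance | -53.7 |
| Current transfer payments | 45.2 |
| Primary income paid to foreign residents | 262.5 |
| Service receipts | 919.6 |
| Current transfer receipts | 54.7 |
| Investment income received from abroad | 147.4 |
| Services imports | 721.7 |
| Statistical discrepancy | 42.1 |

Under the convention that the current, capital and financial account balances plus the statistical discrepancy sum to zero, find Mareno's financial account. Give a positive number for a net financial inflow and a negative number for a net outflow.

Goods balance = 1505.8 - 1510.9 = -5.1
Services balance = 919.6 - 721.7 = 197.9
Trade balance (goods + services) = -5.1 + 197.9 = 192.8
Net primary income = 147.4 - 262.5 = -115.1
Net secondary income = 54.7 - 45.2 = 9.5
Current account = 192.8 + (-115.1) + 9.5 = 87.2
Financial account = -(87.2 + (-53.7) + 42.1) = -75.6

-75.6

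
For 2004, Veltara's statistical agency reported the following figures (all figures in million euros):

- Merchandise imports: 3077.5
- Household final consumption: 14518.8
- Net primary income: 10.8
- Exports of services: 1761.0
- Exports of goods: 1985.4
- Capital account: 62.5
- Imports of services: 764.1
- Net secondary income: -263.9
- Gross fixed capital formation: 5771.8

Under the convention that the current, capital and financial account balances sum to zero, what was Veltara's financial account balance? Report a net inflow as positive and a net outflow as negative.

285.8

Goods balance = 1985.4 - 3077.5 = -1092.1
Services balance = 1761.0 - 764.1 = 996.9
Trade balance (goods + services) = -1092.1 + 996.9 = -95.2
Net primary income = 10.8
Net secondary income = -263.9
Current account = -95.2 + 10.8 + (-263.9) = -348.3
Financial account = -(-348.3 + 62.5) = 285.8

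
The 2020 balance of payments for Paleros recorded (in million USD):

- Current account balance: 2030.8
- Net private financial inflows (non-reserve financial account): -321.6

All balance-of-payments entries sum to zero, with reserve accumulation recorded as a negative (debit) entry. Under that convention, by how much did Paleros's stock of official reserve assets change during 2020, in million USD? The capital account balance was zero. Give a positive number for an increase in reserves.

Official reserve transactions balance = -(2030.8 + (-321.6)) = -1709.2
An accumulation of reserves is recorded as a debit (negative entry), so the change in the stock of reserves is the negative of that balance.
Change in official reserves = -(-1709.2) = 1709.2

1709.2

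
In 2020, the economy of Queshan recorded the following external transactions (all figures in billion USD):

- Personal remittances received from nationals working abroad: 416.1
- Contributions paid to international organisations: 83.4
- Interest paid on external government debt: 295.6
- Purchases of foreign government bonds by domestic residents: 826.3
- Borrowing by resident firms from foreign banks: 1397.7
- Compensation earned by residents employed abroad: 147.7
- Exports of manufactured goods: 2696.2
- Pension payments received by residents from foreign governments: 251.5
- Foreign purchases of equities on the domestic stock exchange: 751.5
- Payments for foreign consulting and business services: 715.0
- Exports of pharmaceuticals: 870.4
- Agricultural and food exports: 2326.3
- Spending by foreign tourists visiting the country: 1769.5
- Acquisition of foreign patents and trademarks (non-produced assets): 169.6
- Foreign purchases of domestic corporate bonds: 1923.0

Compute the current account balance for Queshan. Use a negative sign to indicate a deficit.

7383.7

Goods: 2696.2 + 870.4 + 2326.3 = 5892.9
Services: 1769.5 - 715.0 = 1054.5
Primary income: -295.6 + 147.7 = -147.9
Secondary income: -83.4 + 416.1 + 251.5 = 584.2
Current account = 5892.9 + 1054.5 + (-147.9) + 584.2 = 7383.7
(Excluded from the current account — financial account: purchases of foreign government bonds by domestic residents 826.3, borrowing by resident firms from foreign banks 1397.7, foreign purchases of equities on the domestic stock exchange 751.5, foreign purchases of domestic corporate bonds 1923.0; capital account: acquisition of foreign patents and trademarks (non-produced assets) 169.6.)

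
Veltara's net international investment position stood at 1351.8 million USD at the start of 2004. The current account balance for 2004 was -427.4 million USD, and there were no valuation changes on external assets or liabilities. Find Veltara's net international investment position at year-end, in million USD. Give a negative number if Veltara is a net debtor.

924.4

With no valuation effects, change in NIIP = current account = -427.4
End-of-year NIIP = 1351.8 + (-427.4) = 924.4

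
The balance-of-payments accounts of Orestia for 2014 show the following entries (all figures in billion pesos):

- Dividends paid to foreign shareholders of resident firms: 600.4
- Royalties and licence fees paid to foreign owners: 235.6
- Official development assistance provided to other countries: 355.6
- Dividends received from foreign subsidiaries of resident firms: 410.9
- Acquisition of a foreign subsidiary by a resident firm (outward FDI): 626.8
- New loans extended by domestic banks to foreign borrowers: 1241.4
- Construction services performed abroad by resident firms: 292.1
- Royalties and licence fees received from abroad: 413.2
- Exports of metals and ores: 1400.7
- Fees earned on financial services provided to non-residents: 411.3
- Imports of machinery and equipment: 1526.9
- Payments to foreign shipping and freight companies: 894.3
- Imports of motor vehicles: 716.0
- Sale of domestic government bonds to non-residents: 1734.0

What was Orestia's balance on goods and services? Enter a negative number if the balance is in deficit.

-855.5

Goods: -716.0 - 1526.9 + 1400.7 = -842.2
Services: 292.1 + 411.3 - 235.6 - 894.3 + 413.2 = -13.3
Trade balance = -842.2 + (-13.3) = -855.5
(Excluded from the trade balance — primary income: dividends paid to foreign shareholders of resident firms 600.4, dividends received from foreign subsidiaries of resident firms 410.9; secondary income: official development assistance provided to other countries 355.6; financial account: acquisition of a foreign subsidiary by a resident firm (outward FDI) 626.8, new loans extended by domestic banks to foreign borrowers 1241.4, sale of domestic government bonds to non-residents 1734.0.)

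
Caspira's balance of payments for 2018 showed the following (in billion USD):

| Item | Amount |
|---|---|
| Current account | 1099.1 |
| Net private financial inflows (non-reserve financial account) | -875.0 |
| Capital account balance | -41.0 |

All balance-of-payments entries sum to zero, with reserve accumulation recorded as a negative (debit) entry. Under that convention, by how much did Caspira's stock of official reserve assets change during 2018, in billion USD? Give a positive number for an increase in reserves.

Official reserve transactions balance = -(1099.1 + (-41.0) + (-875.0)) = -183.1
An accumulation of reserves is recorded as a debit (negative entry), so the change in the stock of reserves is the negative of that balance.
Change in official reserves = -(-183.1) = 183.1

183.1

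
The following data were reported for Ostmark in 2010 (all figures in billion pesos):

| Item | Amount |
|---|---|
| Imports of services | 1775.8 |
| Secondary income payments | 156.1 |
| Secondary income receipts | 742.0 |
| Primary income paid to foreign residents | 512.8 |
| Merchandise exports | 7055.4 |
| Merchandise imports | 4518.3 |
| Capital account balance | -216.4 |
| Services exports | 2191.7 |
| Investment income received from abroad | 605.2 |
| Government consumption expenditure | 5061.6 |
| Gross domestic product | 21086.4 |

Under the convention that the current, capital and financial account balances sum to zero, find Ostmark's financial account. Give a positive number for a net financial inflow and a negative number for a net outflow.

Goods balance = 7055.4 - 4518.3 = 2537.1
Services balance = 2191.7 - 1775.8 = 415.9
Trade balance (goods + services) = 2537.1 + 415.9 = 2953.0
Net primary income = 605.2 - 512.8 = 92.4
Net secondary income = 742.0 - 156.1 = 585.9
Current account = 2953.0 + 92.4 + 585.9 = 3631.3
Financial account = -(3631.3 + (-216.4)) = -3414.9

-3414.9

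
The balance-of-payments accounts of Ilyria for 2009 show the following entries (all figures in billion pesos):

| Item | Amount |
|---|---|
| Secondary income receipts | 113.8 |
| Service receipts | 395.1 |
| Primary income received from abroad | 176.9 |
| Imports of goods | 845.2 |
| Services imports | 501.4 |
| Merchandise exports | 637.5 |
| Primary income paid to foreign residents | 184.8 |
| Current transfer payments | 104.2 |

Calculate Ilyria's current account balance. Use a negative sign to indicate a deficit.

Goods balance = 637.5 - 845.2 = -207.7
Services balance = 395.1 - 501.4 = -106.3
Trade balance (goods + services) = -207.7 + (-106.3) = -314.0
Net primary income = 176.9 - 184.8 = -7.9
Net secondary income = 113.8 - 104.2 = 9.6
Current account = -314.0 + (-7.9) + 9.6 = -312.3

-312.3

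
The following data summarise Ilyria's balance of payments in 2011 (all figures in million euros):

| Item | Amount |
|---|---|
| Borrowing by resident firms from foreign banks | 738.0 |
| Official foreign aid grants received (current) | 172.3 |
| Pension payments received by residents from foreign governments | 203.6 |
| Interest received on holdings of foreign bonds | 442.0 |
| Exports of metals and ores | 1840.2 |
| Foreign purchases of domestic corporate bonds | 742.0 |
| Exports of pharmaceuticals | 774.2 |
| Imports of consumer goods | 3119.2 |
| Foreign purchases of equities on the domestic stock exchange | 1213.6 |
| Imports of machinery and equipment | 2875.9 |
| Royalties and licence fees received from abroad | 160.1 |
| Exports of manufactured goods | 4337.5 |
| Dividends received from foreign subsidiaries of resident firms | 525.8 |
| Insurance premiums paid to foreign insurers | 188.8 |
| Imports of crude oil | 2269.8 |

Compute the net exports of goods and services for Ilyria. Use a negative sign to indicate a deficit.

Goods: -2269.8 + 4337.5 - 3119.2 - 2875.9 + 774.2 + 1840.2 = -1313.0
Services: 160.1 - 188.8 = -28.7
Trade balance = -1313.0 + (-28.7) = -1341.7
(Excluded from the trade balance — financial account: borrowing by resident firms from foreign banks 738.0, foreign purchases of domestic corporate bonds 742.0, foreign purchases of equities on the domestic stock exchange 1213.6; secondary income: official foreign aid grants received (current) 172.3, pension payments received by residents from foreign governments 203.6; primary income: interest received on holdings of foreign bonds 442.0, dividends received from foreign subsidiaries of resident firms 525.8.)

-1341.7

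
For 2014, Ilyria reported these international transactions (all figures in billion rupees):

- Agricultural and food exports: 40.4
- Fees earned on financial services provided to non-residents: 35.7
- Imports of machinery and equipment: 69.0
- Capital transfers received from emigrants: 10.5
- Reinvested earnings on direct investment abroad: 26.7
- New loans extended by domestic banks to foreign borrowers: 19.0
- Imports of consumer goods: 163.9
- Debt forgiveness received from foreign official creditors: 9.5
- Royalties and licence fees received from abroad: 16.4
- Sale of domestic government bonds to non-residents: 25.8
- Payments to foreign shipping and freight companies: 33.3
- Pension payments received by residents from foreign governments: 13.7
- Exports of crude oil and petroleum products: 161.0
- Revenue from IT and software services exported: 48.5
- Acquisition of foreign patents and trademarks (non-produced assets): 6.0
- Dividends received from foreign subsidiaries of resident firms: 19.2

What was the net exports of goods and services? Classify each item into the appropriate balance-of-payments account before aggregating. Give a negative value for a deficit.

Goods: 40.4 + 161.0 - 69.0 - 163.9 = -31.5
Services: 35.7 + 16.4 + 48.5 - 33.3 = 67.3
Trade balance = -31.5 + 67.3 = 35.8
(Excluded from the trade balance — capital account: capital transfers received from emigrants 10.5, debt forgiveness received from foreign official creditors 9.5, acquisition of foreign patents and trademarks (non-produced assets) 6.0; primary income: reinvested earnings on direct investment abroad 26.7, dividends received from foreign subsidiaries of resident firms 19.2; financial account: new loans extended by domestic banks to foreign borrowers 19.0, sale of domestic government bonds to non-residents 25.8; secondary income: pension payments received by residents from foreign governments 13.7.)

35.8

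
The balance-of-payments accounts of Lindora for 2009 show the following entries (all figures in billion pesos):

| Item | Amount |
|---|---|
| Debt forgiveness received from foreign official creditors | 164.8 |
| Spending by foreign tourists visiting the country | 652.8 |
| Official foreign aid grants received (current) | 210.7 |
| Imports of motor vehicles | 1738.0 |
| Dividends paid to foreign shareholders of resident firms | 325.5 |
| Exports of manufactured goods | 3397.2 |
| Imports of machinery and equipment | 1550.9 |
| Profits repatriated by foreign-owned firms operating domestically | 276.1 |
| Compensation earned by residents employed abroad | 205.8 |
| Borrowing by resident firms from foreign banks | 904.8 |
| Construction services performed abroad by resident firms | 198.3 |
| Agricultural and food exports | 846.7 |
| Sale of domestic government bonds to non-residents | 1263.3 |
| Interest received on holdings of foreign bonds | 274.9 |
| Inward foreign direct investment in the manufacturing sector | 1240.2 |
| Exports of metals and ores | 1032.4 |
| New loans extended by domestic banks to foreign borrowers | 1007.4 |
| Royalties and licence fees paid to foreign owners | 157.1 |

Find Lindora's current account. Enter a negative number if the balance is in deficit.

2771.2

Goods: -1550.9 - 1738.0 + 3397.2 + 1032.4 + 846.7 = 1987.4
Services: 652.8 - 157.1 + 198.3 = 694.0
Primary income: -276.1 - 325.5 + 205.8 + 274.9 = -120.9
Secondary income: 210.7
Current account = 1987.4 + 694.0 + (-120.9) + 210.7 = 2771.2
(Excluded from the current account — capital account: debt forgiveness received from foreign official creditors 164.8; financial account: borrowing by resident firms from foreign banks 904.8, sale of domestic government bonds to non-residents 1263.3, inward foreign direct investment in the manufacturing sector 1240.2, new loans extended by domestic banks to foreign borrowers 1007.4.)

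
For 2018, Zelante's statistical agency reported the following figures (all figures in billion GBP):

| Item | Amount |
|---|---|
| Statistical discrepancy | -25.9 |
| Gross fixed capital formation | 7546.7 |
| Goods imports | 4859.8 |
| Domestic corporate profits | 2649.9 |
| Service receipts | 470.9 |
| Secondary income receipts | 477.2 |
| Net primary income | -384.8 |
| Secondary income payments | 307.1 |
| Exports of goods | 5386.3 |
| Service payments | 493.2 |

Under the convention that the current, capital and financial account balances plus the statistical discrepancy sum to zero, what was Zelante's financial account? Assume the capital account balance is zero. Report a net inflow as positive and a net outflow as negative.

-263.6

Goods balance = 5386.3 - 4859.8 = 526.5
Services balance = 470.9 - 493.2 = -22.3
Trade balance (goods + services) = 526.5 + (-22.3) = 504.2
Net primary income = -384.8
Net secondary income = 477.2 - 307.1 = 170.1
Current account = 504.2 + (-384.8) + 170.1 = 289.5
Financial account = -(289.5 + (-25.9)) = -263.6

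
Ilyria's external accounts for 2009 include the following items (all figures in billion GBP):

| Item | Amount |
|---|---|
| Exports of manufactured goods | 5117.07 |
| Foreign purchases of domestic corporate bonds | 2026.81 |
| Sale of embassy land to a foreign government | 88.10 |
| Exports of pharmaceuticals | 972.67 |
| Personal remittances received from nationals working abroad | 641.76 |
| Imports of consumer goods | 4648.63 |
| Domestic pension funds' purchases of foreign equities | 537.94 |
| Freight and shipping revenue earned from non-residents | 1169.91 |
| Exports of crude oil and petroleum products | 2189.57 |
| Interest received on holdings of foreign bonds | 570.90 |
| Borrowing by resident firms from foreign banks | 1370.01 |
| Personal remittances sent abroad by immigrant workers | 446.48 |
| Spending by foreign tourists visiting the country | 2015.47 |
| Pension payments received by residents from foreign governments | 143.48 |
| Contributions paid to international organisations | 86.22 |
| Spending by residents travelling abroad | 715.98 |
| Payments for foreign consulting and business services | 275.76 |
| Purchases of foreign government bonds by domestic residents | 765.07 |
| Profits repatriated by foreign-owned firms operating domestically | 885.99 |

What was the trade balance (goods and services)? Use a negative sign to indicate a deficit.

5824.32

Goods: 972.67 + 2189.57 - 4648.63 + 5117.07 = 3630.68
Services: 2015.47 - 275.76 - 715.98 + 1169.91 = 2193.64
Trade balance = 3630.68 + 2193.64 = 5824.32
(Excluded from the trade balance — financial account: foreign purchases of domestic corporate bonds 2026.81, domestic pension funds' purchases of foreign equities 537.94, borrowing by resident firms from foreign banks 1370.01, purchases of foreign government bonds by domestic residents 765.07; capital account: sale of embassy land to a foreign government 88.10; secondary income: personal remittances received from nationals working abroad 641.76, personal remittances sent abroad by immigrant workers 446.48, pension payments received by residents from foreign governments 143.48, contributions paid to international organisations 86.22; primary income: interest received on holdings of foreign bonds 570.90, profits repatriated by foreign-owned firms operating domestically 885.99.)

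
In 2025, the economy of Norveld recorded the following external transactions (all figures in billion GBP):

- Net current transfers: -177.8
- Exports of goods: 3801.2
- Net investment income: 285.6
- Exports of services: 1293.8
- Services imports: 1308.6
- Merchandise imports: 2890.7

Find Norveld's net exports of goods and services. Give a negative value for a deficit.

Goods balance = 3801.2 - 2890.7 = 910.5
Services balance = 1293.8 - 1308.6 = -14.8
Trade balance (goods + services) = 910.5 + (-14.8) = 895.7

895.7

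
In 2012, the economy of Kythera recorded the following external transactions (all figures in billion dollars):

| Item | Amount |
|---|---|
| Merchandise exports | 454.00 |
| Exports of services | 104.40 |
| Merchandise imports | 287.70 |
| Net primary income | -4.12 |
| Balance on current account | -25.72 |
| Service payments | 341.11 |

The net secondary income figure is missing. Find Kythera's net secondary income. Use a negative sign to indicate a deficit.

Current account = goods balance + services balance + net primary income + net secondary income
Sum of the known components = -74.53
Net secondary income = CA - (known components) = -25.72 - (-74.53) = 48.81

48.81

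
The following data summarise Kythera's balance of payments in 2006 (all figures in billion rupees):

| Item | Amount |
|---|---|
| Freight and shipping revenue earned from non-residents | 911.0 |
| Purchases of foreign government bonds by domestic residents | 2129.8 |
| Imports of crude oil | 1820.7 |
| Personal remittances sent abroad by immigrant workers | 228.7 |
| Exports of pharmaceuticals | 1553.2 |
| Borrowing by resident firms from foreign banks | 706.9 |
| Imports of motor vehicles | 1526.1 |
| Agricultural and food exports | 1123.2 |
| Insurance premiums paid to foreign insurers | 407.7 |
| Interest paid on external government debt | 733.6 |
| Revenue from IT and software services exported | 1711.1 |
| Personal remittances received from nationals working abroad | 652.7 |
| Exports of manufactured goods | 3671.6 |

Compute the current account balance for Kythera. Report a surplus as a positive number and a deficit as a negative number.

4906.0

Goods: 3671.6 + 1553.2 - 1526.1 + 1123.2 - 1820.7 = 3001.2
Services: 911.0 + 1711.1 - 407.7 = 2214.4
Primary income: -733.6
Secondary income: 652.7 - 228.7 = 424.0
Current account = 3001.2 + 2214.4 + (-733.6) + 424.0 = 4906.0
(Excluded from the current account — financial account: purchases of foreign government bonds by domestic residents 2129.8, borrowing by resident firms from foreign banks 706.9.)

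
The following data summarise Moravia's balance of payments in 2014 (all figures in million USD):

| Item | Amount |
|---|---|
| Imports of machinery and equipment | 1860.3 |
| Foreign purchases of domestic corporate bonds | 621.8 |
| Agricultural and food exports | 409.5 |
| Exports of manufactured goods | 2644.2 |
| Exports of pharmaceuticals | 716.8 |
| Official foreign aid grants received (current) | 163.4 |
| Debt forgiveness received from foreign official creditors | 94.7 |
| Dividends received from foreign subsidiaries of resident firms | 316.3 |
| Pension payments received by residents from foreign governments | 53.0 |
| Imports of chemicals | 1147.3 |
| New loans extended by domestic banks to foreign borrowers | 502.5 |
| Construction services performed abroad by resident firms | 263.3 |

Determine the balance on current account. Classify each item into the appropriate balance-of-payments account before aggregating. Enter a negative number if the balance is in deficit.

Goods: -1147.3 - 1860.3 + 409.5 + 2644.2 + 716.8 = 762.9
Services: 263.3
Primary income: 316.3
Secondary income: 53.0 + 163.4 = 216.4
Current account = 762.9 + 263.3 + 316.3 + 216.4 = 1558.9
(Excluded from the current account — financial account: foreign purchases of domestic corporate bonds 621.8, new loans extended by domestic banks to foreign borrowers 502.5; capital account: debt forgiveness received from foreign official creditors 94.7.)

1558.9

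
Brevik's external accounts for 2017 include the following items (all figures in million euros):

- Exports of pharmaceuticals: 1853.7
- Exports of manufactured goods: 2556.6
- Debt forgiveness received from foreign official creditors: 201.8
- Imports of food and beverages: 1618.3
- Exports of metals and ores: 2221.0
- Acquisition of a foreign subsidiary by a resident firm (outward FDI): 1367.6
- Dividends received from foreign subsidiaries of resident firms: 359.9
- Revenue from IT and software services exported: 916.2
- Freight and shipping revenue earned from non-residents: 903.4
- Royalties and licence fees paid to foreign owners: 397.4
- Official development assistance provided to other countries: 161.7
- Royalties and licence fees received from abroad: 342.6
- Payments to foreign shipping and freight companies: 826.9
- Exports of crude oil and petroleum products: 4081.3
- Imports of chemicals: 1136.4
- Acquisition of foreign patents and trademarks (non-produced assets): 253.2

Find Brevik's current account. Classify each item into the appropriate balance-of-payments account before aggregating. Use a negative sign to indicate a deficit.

Goods: 4081.3 + 2556.6 - 1136.4 + 1853.7 - 1618.3 + 2221.0 = 7957.9
Services: 342.6 - 397.4 + 916.2 - 826.9 + 903.4 = 937.9
Primary income: 359.9
Secondary income: -161.7
Current account = 7957.9 + 937.9 + 359.9 + (-161.7) = 9094.0
(Excluded from the current account — capital account: debt forgiveness received from foreign official creditors 201.8, acquisition of foreign patents and trademarks (non-produced assets) 253.2; financial account: acquisition of a foreign subsidiary by a resident firm (outward FDI) 1367.6.)

9094.0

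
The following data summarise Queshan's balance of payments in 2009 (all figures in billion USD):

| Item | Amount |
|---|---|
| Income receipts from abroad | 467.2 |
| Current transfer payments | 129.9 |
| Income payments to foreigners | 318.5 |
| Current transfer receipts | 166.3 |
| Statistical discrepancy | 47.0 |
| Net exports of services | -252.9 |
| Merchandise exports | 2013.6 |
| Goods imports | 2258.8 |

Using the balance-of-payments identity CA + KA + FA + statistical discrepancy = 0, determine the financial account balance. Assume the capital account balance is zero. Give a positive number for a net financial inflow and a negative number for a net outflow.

Goods balance = 2013.6 - 2258.8 = -245.2
Services balance = -252.9
Trade balance (goods + services) = -245.2 + (-252.9) = -498.1
Net primary income = 467.2 - 318.5 = 148.7
Net secondary income = 166.3 - 129.9 = 36.4
Current account = -498.1 + 148.7 + 36.4 = -313.0
Financial account = -(-313.0 + 47.0) = 266.0

266.0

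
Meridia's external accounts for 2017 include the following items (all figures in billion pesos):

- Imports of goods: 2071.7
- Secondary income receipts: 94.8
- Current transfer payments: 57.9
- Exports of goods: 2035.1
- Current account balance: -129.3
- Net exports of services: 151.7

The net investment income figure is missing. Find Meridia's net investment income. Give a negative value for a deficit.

-281.3

Current account = goods balance + services balance + net primary income + net secondary income
Sum of the known components = 152.0
Net investment income = CA - (known components) = -129.3 - 152.0 = -281.3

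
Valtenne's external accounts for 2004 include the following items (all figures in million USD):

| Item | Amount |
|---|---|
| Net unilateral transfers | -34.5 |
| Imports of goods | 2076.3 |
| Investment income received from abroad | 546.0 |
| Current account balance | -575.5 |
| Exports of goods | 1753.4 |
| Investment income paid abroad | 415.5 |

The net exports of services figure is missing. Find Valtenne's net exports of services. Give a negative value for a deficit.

Current account = goods balance + services balance + net primary income + net secondary income
Sum of the known components = -226.9
Net exports of services = CA - (known components) = -575.5 - (-226.9) = -348.6

-348.6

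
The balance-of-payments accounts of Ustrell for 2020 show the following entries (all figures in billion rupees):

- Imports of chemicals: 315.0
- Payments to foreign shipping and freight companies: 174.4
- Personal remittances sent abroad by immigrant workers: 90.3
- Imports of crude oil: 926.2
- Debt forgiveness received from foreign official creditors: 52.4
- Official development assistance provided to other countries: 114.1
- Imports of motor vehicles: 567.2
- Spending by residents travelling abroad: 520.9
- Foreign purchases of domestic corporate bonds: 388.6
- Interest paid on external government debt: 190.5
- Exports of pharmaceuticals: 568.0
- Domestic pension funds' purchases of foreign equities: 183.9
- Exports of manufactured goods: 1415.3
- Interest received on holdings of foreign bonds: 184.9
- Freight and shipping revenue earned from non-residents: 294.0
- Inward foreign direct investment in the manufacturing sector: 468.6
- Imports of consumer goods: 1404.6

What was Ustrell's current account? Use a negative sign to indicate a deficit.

-1841.0

Goods: -315.0 + 568.0 - 1404.6 + 1415.3 - 567.2 - 926.2 = -1229.7
Services: -174.4 - 520.9 + 294.0 = -401.3
Primary income: 184.9 - 190.5 = -5.6
Secondary income: -114.1 - 90.3 = -204.4
Current account = (-1229.7) + (-401.3) + (-5.6) + (-204.4) = -1841.0
(Excluded from the current account — capital account: debt forgiveness received from foreign official creditors 52.4; financial account: foreign purchases of domestic corporate bonds 388.6, domestic pension funds' purchases of foreign equities 183.9, inward foreign direct investment in the manufacturing sector 468.6.)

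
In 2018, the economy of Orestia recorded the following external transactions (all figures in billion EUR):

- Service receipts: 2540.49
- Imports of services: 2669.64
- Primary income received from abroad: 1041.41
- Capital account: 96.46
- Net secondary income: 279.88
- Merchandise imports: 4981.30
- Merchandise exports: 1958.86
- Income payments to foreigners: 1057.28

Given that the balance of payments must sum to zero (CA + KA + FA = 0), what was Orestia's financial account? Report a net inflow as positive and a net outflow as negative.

2791.12

Goods balance = 1958.86 - 4981.30 = -3022.44
Services balance = 2540.49 - 2669.64 = -129.15
Trade balance (goods + services) = -3022.44 + (-129.15) = -3151.59
Net primary income = 1041.41 - 1057.28 = -15.87
Net secondary income = 279.88
Current account = -3151.59 + (-15.87) + 279.88 = -2887.58
Financial account = -(-2887.58 + 96.46) = 2791.12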